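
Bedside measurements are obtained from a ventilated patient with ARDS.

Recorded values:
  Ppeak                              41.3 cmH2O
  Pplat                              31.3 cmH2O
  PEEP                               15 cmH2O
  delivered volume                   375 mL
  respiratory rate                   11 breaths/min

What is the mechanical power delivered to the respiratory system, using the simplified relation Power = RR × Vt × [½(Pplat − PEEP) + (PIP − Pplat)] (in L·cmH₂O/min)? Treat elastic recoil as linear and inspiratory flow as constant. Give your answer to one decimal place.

74.9

Per-breath work = Vt × [½(Pplat−PEEP) + (PIP−Pplat)] = 0.375 × [0.5×16.3 + 10.0] = 0.375 × 18.15 = 6.806 L·cmH2O.
Power = 11 × 6.806 = 74.866 L·cmH2O/min.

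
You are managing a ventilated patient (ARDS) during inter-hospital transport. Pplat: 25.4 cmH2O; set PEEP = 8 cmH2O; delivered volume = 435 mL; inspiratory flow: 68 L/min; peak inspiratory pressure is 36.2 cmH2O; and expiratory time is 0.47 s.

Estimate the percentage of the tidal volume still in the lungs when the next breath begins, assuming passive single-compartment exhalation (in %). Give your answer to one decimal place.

Flow: 68 L/min ÷ 60 = 1.1333 L/s.
R = (PIP − Pplat)/V̇ = (36.2 − 25.4) / 1.1333 = 10.8/1.1333 = 9.53 cmH2O·s/L.
C = Vt/(Pplat − PEEP) = 435.0 / (25.4 − 8) = 435.0/17.4 = 25.0 mL/cmH2O.
τ = R × C = 9.53 × 0.025 L/cmH2O = 0.2383 s.
Fraction remaining at end-expiration = e^(−Te/τ) = e^(−0.47/0.2383) = 0.1391 → 13.91%.

13.9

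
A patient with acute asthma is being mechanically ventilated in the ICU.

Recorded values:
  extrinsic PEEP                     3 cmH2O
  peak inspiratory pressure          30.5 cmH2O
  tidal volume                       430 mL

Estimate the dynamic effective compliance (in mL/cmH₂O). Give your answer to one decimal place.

15.6

Dynamic compliance = Vt / (PIP − PEEP) = 430 / (30.5 − 3) = 430 / 27.5 = 15.636 mL/cmH2O.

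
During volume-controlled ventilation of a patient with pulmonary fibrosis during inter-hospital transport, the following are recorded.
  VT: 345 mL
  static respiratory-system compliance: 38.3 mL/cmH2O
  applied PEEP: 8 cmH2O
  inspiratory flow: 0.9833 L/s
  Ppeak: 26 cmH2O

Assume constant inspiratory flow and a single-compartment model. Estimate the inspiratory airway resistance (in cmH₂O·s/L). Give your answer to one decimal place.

Equation of motion (constant flow): PIP = Vt/C + R·V̇ + PEEP.
R·V̇ = PIP − Vt/C − PEEP = 26 − 345/38.3 − 8 = 26 − 9.008 − 8 = 8.992 cmH2O.
R = 8.992 / 0.9833 = 9.145 cmH2O·s/L.

9.1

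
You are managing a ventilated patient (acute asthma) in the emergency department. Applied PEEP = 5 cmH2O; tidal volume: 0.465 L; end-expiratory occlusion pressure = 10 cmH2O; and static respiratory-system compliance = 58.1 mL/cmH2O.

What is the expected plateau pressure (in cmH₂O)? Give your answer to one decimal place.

18.0

End-expiratory occlusion gives total PEEP = 10 cmH2O (intrinsic PEEP = 10 − 5 = 5). Use total PEEP for the elastic gradient.
Pplat = PEEPtotal + Vt / Cstat = 10 + 465 / 58.1 = 10 + 8.003 = 18.003 cmH2O.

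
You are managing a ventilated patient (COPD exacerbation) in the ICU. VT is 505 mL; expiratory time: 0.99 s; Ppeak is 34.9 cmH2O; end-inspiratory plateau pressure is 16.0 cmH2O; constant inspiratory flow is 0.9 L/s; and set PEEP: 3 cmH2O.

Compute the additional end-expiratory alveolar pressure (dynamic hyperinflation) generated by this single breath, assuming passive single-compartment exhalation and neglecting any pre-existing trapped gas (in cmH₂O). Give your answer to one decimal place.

R = (PIP − Pplat)/V̇ = (34.9 − 16.0) / 0.9 = 18.9/0.9 = 21.0 cmH2O·s/L.
C = Vt/(Pplat − PEEP) = 505.0 / (16.0 − 3) = 505.0/13.0 = 38.846 mL/cmH2O.
τ = R × C = 21.0 × 0.03885 L/cmH2O = 0.8159 s.
Fraction remaining = e^(−Te/τ) = e^(−0.99/0.8159) = 0.2972; trapped volume = 505.0 × 0.2972 = 150.09 mL.
Additional alveolar pressure from trapping ≈ V_trapped / C = 150.09 / 38.846 = 3.864 cmH2O.

3.9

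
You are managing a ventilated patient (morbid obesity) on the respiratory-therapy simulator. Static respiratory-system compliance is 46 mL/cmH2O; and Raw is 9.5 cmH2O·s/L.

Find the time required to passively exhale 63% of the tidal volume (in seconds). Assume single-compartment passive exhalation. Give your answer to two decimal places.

0.43

τ = R × C = 9.5 × 46 mL/cmH2O = 9.5 × 0.046 L/cmH2O = 0.437 s.
Exhaled fraction f = 1 − e^(−t/τ) → t = −τ·ln(1 − f) = −0.437·ln(0.37) = 0.4345 s.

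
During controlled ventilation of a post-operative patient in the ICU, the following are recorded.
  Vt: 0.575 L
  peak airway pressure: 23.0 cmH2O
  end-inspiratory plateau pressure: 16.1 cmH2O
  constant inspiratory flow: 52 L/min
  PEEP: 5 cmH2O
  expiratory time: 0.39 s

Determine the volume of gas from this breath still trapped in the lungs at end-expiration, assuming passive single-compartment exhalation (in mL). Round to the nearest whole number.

223

Flow: 52 L/min ÷ 60 = 0.8667 L/s.
R = (PIP − Pplat)/V̇ = (23.0 − 16.1) / 0.8667 = 6.9/0.8667 = 7.961 cmH2O·s/L.
C = Vt/(Pplat − PEEP) = 575.0 / (16.1 − 5) = 575.0/11.1 = 51.802 mL/cmH2O.
τ = R × C = 7.961 × 0.0518 L/cmH2O = 0.4124 s.
Fraction remaining = e^(−Te/τ) = e^(−0.39/0.4124) = 0.3884.
Trapped volume = 575.0 × 0.3884 = 223.33 mL.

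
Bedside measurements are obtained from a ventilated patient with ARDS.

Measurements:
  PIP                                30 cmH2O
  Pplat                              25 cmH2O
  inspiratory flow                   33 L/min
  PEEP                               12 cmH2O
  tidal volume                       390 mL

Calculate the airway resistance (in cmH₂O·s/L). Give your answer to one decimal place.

Flow: 33 L/min ÷ 60 = 0.55 L/s.
Raw = (PIP − Pplat) / flow = (30 − 25) / 0.55 = 5.0 / 0.55 = 9.091 cmH2O·s/L.

9.1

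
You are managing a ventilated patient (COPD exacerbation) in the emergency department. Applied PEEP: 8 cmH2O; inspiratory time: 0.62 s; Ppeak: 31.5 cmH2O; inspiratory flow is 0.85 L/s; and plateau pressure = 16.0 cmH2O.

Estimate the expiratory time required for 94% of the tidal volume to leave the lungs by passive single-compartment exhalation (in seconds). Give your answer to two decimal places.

3.38

Vt = flow × Ti = 0.85 L/s × 0.62 s × 1000 mL/L = 527.0 mL.
R = (PIP − Pplat)/V̇ = (31.5 − 16.0) / 0.85 = 15.5/0.85 = 18.235 cmH2O·s/L.
C = Vt/(Pplat − PEEP) = 527.0 / (16.0 − 8) = 527.0/8.0 = 65.875 mL/cmH2O.
τ = R × C = 18.235 × 0.06588 L/cmH2O = 1.201 s.
t = −τ·ln(1 − 0.94) = −1.201·ln(0.06) = 3.379 s.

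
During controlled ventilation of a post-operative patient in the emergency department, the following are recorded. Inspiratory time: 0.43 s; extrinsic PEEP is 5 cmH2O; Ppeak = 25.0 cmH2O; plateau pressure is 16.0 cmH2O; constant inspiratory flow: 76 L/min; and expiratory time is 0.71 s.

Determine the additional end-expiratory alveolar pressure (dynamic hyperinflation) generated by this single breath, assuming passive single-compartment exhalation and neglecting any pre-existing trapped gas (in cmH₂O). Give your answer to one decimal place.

1.5

Flow: 76 L/min ÷ 60 = 1.2667 L/s.
Vt = flow × Ti = 1.2667 L/s × 0.43 s × 1000 mL/L = 544.68 mL.
R = (PIP − Pplat)/V̇ = (25.0 − 16.0) / 1.2667 = 9.0/1.2667 = 7.105 cmH2O·s/L.
C = Vt/(Pplat − PEEP) = 544.68 / (16.0 − 5) = 544.68/11.0 = 49.516 mL/cmH2O.
τ = R × C = 7.105 × 0.04952 L/cmH2O = 0.3518 s.
Fraction remaining = e^(−Te/τ) = e^(−0.71/0.3518) = 0.1329; trapped volume = 544.68 × 0.1329 = 72.388 mL.
Additional alveolar pressure from trapping ≈ V_trapped / C = 72.388 / 49.516 = 1.462 cmH2O.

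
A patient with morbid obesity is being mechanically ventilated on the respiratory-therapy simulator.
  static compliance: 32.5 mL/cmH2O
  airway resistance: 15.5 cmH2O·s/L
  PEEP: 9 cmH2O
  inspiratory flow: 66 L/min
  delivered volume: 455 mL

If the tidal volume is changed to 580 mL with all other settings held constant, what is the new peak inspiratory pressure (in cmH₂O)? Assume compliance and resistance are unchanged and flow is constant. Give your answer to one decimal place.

Flow: 66 L/min ÷ 60 = 1.1 L/s.
PIP = Vt/C + R·V̇ + PEEP (constant-flow equation of motion).
Only the elastic term changes: ΔPIP = ΔVt / C = (580 − 455) / 32.5 = 3.846 cmH2O.
Original PIP = 455/32.5 + 15.5×1.1 + 9 = 40.05 cmH2O; new PIP = 40.05 + (3.846) = 43.896 cmH2O.

43.9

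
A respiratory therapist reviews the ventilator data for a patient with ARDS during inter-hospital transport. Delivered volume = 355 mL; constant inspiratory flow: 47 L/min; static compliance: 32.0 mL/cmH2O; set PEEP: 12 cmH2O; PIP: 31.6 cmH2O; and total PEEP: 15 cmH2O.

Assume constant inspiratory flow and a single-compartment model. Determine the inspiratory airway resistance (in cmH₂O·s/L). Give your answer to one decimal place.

Flow: 47 L/min ÷ 60 = 0.7833 L/s.
Total PEEP = 15 cmH2O (set 12 + intrinsic 3); this is the baseline alveolar pressure.
Equation of motion (constant flow): PIP = Vt/C + R·V̇ + PEEP.
R·V̇ = PIP − Vt/C − PEEP = 31.6 − 355/32.0 − 15 = 31.6 − 11.094 − 15 = 5.506 cmH2O.
R = 5.506 / 0.7833 = 7.029 cmH2O·s/L.

7.0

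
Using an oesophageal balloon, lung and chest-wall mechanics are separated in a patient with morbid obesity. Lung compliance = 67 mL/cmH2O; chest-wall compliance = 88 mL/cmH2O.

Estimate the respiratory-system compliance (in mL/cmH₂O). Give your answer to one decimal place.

38.0

Lung and chest wall are elastances in series: 1/Crs = 1/CL + 1/Ccw.
1/Crs = 1/67 + 1/88 = 0.02629.
Crs = 38.037 mL/cmH2O.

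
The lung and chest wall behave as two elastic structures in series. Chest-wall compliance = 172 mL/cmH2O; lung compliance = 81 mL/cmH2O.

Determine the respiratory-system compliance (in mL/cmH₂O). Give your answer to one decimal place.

55.1

Lung and chest wall are elastances in series: 1/Crs = 1/CL + 1/Ccw.
1/Crs = 1/81 + 1/172 = 0.01816.
Crs = 55.066 mL/cmH2O.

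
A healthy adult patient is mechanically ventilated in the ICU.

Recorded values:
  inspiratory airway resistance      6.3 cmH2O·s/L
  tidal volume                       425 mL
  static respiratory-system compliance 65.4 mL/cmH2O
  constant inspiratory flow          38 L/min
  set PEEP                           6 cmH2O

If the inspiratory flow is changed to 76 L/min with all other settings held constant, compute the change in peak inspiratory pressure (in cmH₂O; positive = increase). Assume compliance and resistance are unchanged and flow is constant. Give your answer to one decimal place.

4.0

Flow: 38 L/min ÷ 60 = 0.6333 L/s.
New flow: 76 L/min ÷ 60 = 1.2667 L/s.
PIP = Vt/C + R·V̇ + PEEP (constant-flow equation of motion).
Only the resistive term changes: ΔPIP = R × ΔV̇ = 6.3 × (1.2667 − 0.6333) = 6.3 × 0.6334 = 3.99 cmH2O.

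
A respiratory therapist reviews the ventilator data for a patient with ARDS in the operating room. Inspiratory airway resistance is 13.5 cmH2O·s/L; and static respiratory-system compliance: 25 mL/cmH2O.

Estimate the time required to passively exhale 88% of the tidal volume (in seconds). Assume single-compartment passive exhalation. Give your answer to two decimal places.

0.72

τ = R × C = 13.5 × 25 mL/cmH2O = 13.5 × 0.025 L/cmH2O = 0.3375 s.
Exhaled fraction f = 1 − e^(−t/τ) → t = −τ·ln(1 − f) = −0.3375·ln(0.12) = 0.7156 s.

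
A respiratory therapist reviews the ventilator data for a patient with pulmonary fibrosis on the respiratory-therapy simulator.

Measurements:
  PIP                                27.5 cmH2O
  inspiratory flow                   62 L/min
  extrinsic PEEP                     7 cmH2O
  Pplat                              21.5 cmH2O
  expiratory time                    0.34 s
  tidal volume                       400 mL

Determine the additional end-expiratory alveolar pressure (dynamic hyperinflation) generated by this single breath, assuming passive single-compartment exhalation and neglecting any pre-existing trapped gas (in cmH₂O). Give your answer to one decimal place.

Flow: 62 L/min ÷ 60 = 1.0333 L/s.
R = (PIP − Pplat)/V̇ = (27.5 − 21.5) / 1.0333 = 6.0/1.0333 = 5.807 cmH2O·s/L.
C = Vt/(Pplat − PEEP) = 400.0 / (21.5 − 7) = 400.0/14.5 = 27.586 mL/cmH2O.
τ = R × C = 5.807 × 0.02759 L/cmH2O = 0.1602 s.
Fraction remaining = e^(−Te/τ) = e^(−0.34/0.1602) = 0.1198; trapped volume = 400.0 × 0.1198 = 47.92 mL.
Additional alveolar pressure from trapping ≈ V_trapped / C = 47.92 / 27.586 = 1.737 cmH2O.

1.7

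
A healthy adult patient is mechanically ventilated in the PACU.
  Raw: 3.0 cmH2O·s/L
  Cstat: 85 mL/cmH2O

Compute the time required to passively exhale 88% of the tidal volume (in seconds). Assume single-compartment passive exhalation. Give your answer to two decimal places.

τ = R × C = 3.0 × 85 mL/cmH2O = 3.0 × 0.085 L/cmH2O = 0.255 s.
Exhaled fraction f = 1 − e^(−t/τ) → t = −τ·ln(1 − f) = −0.255·ln(0.12) = 0.5407 s.

0.54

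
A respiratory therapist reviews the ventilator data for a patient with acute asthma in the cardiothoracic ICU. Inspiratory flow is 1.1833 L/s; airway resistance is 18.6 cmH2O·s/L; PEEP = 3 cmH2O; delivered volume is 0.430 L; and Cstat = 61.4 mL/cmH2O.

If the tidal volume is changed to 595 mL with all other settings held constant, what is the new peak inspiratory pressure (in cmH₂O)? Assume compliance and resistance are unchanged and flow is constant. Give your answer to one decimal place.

PIP = Vt/C + R·V̇ + PEEP (constant-flow equation of motion).
Only the elastic term changes: ΔPIP = ΔVt / C = (595 − 430) / 61.4 = 2.687 cmH2O.
Original PIP = 430/61.4 + 18.6×1.1833 + 3 = 32.013 cmH2O; new PIP = 32.013 + (2.687) = 34.7 cmH2O.

34.7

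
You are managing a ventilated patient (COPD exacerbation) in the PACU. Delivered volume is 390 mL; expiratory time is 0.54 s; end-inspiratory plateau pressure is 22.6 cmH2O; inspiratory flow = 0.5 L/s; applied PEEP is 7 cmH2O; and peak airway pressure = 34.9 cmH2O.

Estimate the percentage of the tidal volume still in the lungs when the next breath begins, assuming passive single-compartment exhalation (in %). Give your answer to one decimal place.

41.6

R = (PIP − Pplat)/V̇ = (34.9 − 22.6) / 0.5 = 12.3/0.5 = 24.6 cmH2O·s/L.
C = Vt/(Pplat − PEEP) = 390.0 / (22.6 − 7) = 390.0/15.6 = 25.0 mL/cmH2O.
τ = R × C = 24.6 × 0.025 L/cmH2O = 0.615 s.
Fraction remaining at end-expiration = e^(−Te/τ) = e^(−0.54/0.615) = 0.4156 → 41.56%.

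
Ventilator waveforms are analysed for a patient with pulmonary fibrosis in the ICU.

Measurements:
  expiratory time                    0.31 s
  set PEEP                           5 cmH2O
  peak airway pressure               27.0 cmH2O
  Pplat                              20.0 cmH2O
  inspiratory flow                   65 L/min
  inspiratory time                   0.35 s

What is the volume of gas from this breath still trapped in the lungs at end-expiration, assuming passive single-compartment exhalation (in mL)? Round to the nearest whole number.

57

Flow: 65 L/min ÷ 60 = 1.0833 L/s.
Vt = flow × Ti = 1.0833 L/s × 0.35 s × 1000 mL/L = 379.16 mL.
R = (PIP − Pplat)/V̇ = (27.0 − 20.0) / 1.0833 = 7.0/1.0833 = 6.462 cmH2O·s/L.
C = Vt/(Pplat − PEEP) = 379.16 / (20.0 − 5) = 379.16/15.0 = 25.277 mL/cmH2O.
τ = R × C = 6.462 × 0.02528 L/cmH2O = 0.1634 s.
Fraction remaining = e^(−Te/τ) = e^(−0.31/0.1634) = 0.15.
Trapped volume = 379.16 × 0.15 = 56.874 mL.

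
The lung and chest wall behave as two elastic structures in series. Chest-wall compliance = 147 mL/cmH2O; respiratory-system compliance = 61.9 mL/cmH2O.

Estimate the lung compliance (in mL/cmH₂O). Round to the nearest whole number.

1/CL = 1/Crs − 1/Ccw.
1/CL = 1/61.9 − 1/147 = 0.009352.
CL = 106.93 mL/cmH2O.

107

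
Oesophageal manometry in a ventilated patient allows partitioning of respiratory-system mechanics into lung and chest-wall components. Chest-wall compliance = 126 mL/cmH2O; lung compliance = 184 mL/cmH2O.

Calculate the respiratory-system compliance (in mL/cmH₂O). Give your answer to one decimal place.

74.8

Lung and chest wall are elastances in series: 1/Crs = 1/CL + 1/Ccw.
1/Crs = 1/184 + 1/126 = 0.01337.
Crs = 74.794 mL/cmH2O.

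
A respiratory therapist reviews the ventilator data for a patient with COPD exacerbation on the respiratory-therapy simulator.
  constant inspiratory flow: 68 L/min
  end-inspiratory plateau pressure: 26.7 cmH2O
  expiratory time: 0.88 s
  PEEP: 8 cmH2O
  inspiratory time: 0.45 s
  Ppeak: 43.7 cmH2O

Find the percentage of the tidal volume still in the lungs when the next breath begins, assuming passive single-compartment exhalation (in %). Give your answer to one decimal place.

Flow: 68 L/min ÷ 60 = 1.1333 L/s.
Vt = flow × Ti = 1.1333 L/s × 0.45 s × 1000 mL/L = 509.99 mL.
R = (PIP − Pplat)/V̇ = (43.7 − 26.7) / 1.1333 = 17.0/1.1333 = 15.0 cmH2O·s/L.
C = Vt/(Pplat − PEEP) = 509.99 / (26.7 − 8) = 509.99/18.7 = 27.272 mL/cmH2O.
τ = R × C = 15.0 × 0.02727 L/cmH2O = 0.4091 s.
Fraction remaining at end-expiration = e^(−Te/τ) = e^(−0.88/0.4091) = 0.1164 → 11.64%.

11.6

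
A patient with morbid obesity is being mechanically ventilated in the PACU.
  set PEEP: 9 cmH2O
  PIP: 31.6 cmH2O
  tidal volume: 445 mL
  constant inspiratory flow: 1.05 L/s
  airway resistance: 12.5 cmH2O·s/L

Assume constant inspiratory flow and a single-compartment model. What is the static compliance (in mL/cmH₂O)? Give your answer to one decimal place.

Equation of motion (constant flow): PIP = Vt/C + R·V̇ + PEEP.
Vt/C = PIP − R·V̇ − PEEP = 31.6 − 12.5×1.05 − 9 = 31.6 − 13.125 − 9 = 9.475 cmH2O.
C = Vt / 9.475 = 445 / 9.475 = 46.966 mL/cmH2O.

47.0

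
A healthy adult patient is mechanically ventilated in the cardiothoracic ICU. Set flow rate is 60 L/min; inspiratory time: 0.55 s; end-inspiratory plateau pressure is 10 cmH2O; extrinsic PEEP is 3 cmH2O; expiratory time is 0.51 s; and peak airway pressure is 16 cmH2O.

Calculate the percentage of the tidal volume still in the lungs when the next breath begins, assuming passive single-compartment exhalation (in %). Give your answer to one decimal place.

33.9

Flow: 60 L/min ÷ 60 = 1 L/s.
Vt = flow × Ti = 1 L/s × 0.55 s × 1000 mL/L = 550.0 mL.
R = (PIP − Pplat)/V̇ = (16 − 10) / 1 = 6.0/1 = 6.0 cmH2O·s/L.
C = Vt/(Pplat − PEEP) = 550.0 / (10 − 3) = 550.0/7.0 = 78.571 mL/cmH2O.
τ = R × C = 6.0 × 0.07857 L/cmH2O = 0.4714 s.
Fraction remaining at end-expiration = e^(−Te/τ) = e^(−0.51/0.4714) = 0.339 → 33.9%.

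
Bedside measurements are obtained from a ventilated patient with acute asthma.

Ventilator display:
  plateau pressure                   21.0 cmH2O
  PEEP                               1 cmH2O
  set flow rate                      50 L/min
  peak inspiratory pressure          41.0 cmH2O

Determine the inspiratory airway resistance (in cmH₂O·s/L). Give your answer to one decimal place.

Flow: 50 L/min ÷ 60 = 0.8333 L/s.
Raw = (PIP − Pplat) / flow = (41.0 − 21.0) / 0.8333 = 20.0 / 0.8333 = 24.001 cmH2O·s/L.

24.0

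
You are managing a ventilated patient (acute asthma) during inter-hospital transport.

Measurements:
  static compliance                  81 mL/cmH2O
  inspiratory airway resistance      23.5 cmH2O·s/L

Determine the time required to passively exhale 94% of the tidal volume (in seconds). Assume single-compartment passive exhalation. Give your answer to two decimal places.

5.36

τ = R × C = 23.5 × 81 mL/cmH2O = 23.5 × 0.081 L/cmH2O = 1.904 s.
Exhaled fraction f = 1 − e^(−t/τ) → t = −τ·ln(1 − f) = −1.904·ln(0.06) = 5.357 s.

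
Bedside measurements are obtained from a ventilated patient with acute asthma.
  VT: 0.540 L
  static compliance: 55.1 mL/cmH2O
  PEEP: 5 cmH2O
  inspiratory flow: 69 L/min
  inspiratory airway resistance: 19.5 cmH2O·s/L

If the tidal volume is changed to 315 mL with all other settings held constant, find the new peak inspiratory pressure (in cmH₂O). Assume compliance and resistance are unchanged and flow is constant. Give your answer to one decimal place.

33.1

Flow: 69 L/min ÷ 60 = 1.15 L/s.
PIP = Vt/C + R·V̇ + PEEP (constant-flow equation of motion).
Only the elastic term changes: ΔPIP = ΔVt / C = (315 − 540) / 55.1 = -4.083 cmH2O.
Original PIP = 540/55.1 + 19.5×1.15 + 5 = 37.225 cmH2O; new PIP = 37.225 + (-4.083) = 33.142 cmH2O.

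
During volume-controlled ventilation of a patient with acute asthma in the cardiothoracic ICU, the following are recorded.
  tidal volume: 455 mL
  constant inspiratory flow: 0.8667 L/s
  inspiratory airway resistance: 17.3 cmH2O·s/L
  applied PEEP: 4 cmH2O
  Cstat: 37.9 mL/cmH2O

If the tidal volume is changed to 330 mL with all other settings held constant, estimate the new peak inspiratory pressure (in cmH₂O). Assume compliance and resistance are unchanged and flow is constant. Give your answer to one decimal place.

PIP = Vt/C + R·V̇ + PEEP (constant-flow equation of motion).
Only the elastic term changes: ΔPIP = ΔVt / C = (330 − 455) / 37.9 = -3.298 cmH2O.
Original PIP = 455/37.9 + 17.3×0.8667 + 4 = 30.999 cmH2O; new PIP = 30.999 + (-3.298) = 27.701 cmH2O.

27.7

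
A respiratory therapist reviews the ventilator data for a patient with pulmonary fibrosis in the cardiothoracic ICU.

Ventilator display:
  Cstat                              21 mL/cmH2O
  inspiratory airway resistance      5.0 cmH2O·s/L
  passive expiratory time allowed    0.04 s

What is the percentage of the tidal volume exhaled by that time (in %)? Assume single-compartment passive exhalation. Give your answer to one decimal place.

τ = R × C = 5.0 × 21 mL/cmH2O = 5.0 × 0.021 L/cmH2O = 0.105 s.
Passive exhalation: V(t)/V₀ = e^(−t/τ) = e^(−0.04/0.105) = 0.6832.
Fraction exhaled = 1 − 0.6832 = 0.3168 → 31.68%.

31.7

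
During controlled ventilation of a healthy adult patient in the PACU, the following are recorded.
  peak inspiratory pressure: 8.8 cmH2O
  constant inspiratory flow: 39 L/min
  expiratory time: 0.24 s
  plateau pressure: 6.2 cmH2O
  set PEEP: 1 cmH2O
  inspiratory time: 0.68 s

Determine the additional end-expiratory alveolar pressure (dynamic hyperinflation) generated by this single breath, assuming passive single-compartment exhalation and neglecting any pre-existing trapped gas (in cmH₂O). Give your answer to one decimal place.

Flow: 39 L/min ÷ 60 = 0.65 L/s.
Vt = flow × Ti = 0.65 L/s × 0.68 s × 1000 mL/L = 442.0 mL.
R = (PIP − Pplat)/V̇ = (8.8 − 6.2) / 0.65 = 2.6/0.65 = 4.0 cmH2O·s/L.
C = Vt/(Pplat − PEEP) = 442.0 / (6.2 − 1) = 442.0/5.2 = 85.0 mL/cmH2O.
τ = R × C = 4.0 × 0.085 L/cmH2O = 0.34 s.
Fraction remaining = e^(−Te/τ) = e^(−0.24/0.34) = 0.4937; trapped volume = 442.0 × 0.4937 = 218.22 mL.
Additional alveolar pressure from trapping ≈ V_trapped / C = 218.22 / 85.0 = 2.567 cmH2O.

2.6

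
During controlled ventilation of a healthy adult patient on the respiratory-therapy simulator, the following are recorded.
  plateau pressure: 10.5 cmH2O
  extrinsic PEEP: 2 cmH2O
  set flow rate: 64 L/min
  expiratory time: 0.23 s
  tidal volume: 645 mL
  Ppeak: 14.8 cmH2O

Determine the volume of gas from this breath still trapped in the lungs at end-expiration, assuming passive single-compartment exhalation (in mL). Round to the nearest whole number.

Flow: 64 L/min ÷ 60 = 1.0667 L/s.
R = (PIP − Pplat)/V̇ = (14.8 − 10.5) / 1.0667 = 4.3/1.0667 = 4.031 cmH2O·s/L.
C = Vt/(Pplat − PEEP) = 645.0 / (10.5 − 2) = 645.0/8.5 = 75.882 mL/cmH2O.
τ = R × C = 4.031 × 0.07588 L/cmH2O = 0.3059 s.
Fraction remaining = e^(−Te/τ) = e^(−0.23/0.3059) = 0.4715.
Trapped volume = 645.0 × 0.4715 = 304.12 mL.

304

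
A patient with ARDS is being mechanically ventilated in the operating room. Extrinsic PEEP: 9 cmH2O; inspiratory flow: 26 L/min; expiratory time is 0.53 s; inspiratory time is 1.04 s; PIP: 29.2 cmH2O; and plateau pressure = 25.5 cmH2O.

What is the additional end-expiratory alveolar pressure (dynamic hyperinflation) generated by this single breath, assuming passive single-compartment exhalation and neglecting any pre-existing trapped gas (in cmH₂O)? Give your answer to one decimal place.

1.7

Flow: 26 L/min ÷ 60 = 0.4333 L/s.
Vt = flow × Ti = 0.4333 L/s × 1.04 s × 1000 mL/L = 450.63 mL.
R = (PIP − Pplat)/V̇ = (29.2 − 25.5) / 0.4333 = 3.7/0.4333 = 8.539 cmH2O·s/L.
C = Vt/(Pplat − PEEP) = 450.63 / (25.5 − 9) = 450.63/16.5 = 27.311 mL/cmH2O.
τ = R × C = 8.539 × 0.02731 L/cmH2O = 0.2332 s.
Fraction remaining = e^(−Te/τ) = e^(−0.53/0.2332) = 0.103; trapped volume = 450.63 × 0.103 = 46.415 mL.
Additional alveolar pressure from trapping ≈ V_trapped / C = 46.415 / 27.311 = 1.699 cmH2O.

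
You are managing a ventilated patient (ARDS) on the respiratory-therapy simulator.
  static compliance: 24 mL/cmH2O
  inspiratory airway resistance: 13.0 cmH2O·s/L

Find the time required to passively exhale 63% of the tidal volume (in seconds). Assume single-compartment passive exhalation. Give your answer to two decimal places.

0.31

τ = R × C = 13.0 × 24 mL/cmH2O = 13.0 × 0.024 L/cmH2O = 0.312 s.
Exhaled fraction f = 1 − e^(−t/τ) → t = −τ·ln(1 − f) = −0.312·ln(0.37) = 0.3102 s.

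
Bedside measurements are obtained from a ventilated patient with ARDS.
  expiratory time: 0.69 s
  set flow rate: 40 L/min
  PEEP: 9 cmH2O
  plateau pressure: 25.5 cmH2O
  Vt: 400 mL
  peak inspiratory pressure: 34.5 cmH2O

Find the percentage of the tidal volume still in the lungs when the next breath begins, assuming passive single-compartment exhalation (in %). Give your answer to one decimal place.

12.1

Flow: 40 L/min ÷ 60 = 0.6667 L/s.
R = (PIP − Pplat)/V̇ = (34.5 − 25.5) / 0.6667 = 9.0/0.6667 = 13.499 cmH2O·s/L.
C = Vt/(Pplat − PEEP) = 400.0 / (25.5 − 9) = 400.0/16.5 = 24.242 mL/cmH2O.
τ = R × C = 13.499 × 0.02424 L/cmH2O = 0.3272 s.
Fraction remaining at end-expiration = e^(−Te/τ) = e^(−0.69/0.3272) = 0.1214 → 12.14%.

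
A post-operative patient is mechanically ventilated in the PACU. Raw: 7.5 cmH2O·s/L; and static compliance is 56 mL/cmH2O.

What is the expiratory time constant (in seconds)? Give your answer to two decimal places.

0.42

τ = R × C = 7.5 × 56 mL/cmH2O = 7.5 × 0.056 L/cmH2O = 0.42 s.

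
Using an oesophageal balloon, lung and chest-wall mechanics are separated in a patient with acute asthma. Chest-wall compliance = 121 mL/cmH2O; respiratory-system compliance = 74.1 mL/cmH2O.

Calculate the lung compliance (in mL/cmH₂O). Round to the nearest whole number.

1/CL = 1/Crs − 1/Ccw.
1/CL = 1/74.1 − 1/121 = 0.005231.
CL = 191.17 mL/cmH2O.

191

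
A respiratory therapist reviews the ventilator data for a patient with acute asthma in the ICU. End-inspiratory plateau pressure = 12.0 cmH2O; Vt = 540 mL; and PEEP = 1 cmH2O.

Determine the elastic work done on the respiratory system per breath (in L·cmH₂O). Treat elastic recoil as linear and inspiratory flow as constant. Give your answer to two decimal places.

2.97

Elastic work ≈ ½ × (Pplat − PEEP) × Vt = 0.5 × (12.0 − 1) × 0.540 L = 0.5 × 11.0 × 0.540 = 2.97 L·cmH2O.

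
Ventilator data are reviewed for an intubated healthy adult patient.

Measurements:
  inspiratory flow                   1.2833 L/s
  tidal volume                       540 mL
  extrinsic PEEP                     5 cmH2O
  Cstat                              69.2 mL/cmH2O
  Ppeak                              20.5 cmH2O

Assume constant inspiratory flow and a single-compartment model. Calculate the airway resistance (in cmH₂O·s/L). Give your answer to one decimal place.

6.0

Equation of motion (constant flow): PIP = Vt/C + R·V̇ + PEEP.
R·V̇ = PIP − Vt/C − PEEP = 20.5 − 540/69.2 − 5 = 20.5 − 7.803 − 5 = 7.697 cmH2O.
R = 7.697 / 1.2833 = 5.998 cmH2O·s/L.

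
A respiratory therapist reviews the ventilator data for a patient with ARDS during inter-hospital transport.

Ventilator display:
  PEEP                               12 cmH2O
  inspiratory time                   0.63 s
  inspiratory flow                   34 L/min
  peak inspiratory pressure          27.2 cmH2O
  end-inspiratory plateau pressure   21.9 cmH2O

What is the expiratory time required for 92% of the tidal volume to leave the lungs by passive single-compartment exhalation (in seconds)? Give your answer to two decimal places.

Flow: 34 L/min ÷ 60 = 0.5667 L/s.
Vt = flow × Ti = 0.5667 L/s × 0.63 s × 1000 mL/L = 357.02 mL.
R = (PIP − Pplat)/V̇ = (27.2 − 21.9) / 0.5667 = 5.3/0.5667 = 9.352 cmH2O·s/L.
C = Vt/(Pplat − PEEP) = 357.02 / (21.9 − 12) = 357.02/9.9 = 36.063 mL/cmH2O.
τ = R × C = 9.352 × 0.03606 L/cmH2O = 0.3372 s.
t = −τ·ln(1 − 0.92) = −0.3372·ln(0.08) = 0.8517 s.

0.85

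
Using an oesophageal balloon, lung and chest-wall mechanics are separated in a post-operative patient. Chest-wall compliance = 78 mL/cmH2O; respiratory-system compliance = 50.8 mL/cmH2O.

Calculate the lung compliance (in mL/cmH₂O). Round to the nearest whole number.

146

1/CL = 1/Crs − 1/Ccw.
1/CL = 1/50.8 − 1/78 = 0.006865.
CL = 145.67 mL/cmH2O.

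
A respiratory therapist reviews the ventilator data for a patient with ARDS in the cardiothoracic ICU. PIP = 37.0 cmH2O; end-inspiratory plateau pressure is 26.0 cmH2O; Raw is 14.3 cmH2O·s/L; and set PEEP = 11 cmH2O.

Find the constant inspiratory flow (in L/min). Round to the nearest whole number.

flow = (PIP − Pplat) / Raw = (37.0 − 26.0) / 14.3 = 0.7692 L/s × 60 = 46.152 L/min.

46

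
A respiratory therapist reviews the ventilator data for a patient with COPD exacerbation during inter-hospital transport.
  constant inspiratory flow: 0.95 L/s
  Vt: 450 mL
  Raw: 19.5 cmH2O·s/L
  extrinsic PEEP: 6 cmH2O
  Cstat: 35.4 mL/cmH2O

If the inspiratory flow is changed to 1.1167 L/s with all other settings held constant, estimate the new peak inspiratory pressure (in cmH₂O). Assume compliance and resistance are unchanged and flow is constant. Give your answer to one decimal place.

40.5

PIP = Vt/C + R·V̇ + PEEP (constant-flow equation of motion).
Only the resistive term changes: ΔPIP = R × ΔV̇ = 19.5 × (1.1167 − 0.95) = 19.5 × 0.1667 = 3.251 cmH2O.
Original PIP = 450/35.4 + 19.5×0.95 + 6 = 37.237 cmH2O; new PIP = 37.237 + (3.251) = 40.488 cmH2O.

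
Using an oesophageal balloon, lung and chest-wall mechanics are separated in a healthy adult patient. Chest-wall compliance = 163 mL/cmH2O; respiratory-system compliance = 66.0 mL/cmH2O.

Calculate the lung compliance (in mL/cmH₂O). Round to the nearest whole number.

111

1/CL = 1/Crs − 1/Ccw.
1/CL = 1/66.0 − 1/163 = 0.009017.
CL = 110.9 mL/cmH2O.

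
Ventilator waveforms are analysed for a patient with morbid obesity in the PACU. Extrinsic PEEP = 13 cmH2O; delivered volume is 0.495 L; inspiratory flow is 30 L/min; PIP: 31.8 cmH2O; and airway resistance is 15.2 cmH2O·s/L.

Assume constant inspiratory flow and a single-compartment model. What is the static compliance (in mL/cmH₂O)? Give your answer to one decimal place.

44.2

Flow: 30 L/min ÷ 60 = 0.5 L/s.
Equation of motion (constant flow): PIP = Vt/C + R·V̇ + PEEP.
Vt/C = PIP − R·V̇ − PEEP = 31.8 − 15.2×0.5 − 13 = 31.8 − 7.6 − 13 = 11.2 cmH2O.
C = Vt / 11.2 = 495 / 11.2 = 44.196 mL/cmH2O.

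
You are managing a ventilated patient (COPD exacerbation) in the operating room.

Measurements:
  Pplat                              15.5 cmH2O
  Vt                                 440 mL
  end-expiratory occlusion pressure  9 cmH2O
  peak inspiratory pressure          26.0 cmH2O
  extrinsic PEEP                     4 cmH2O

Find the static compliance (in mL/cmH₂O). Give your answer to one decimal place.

67.7

End-expiratory occlusion gives total PEEP = 9 cmH2O (intrinsic PEEP = 9 − 4 = 5). Use total PEEP for the elastic gradient.
Cstat = Vt / (Pplat − PEEPtotal) = 440 / (15.5 − 9) = 440 / 6.5 = 67.692 mL/cmH2O.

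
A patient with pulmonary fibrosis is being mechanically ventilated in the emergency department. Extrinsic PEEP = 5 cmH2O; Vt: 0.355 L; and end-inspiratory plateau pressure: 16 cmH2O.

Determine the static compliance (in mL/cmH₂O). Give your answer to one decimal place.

32.3

Cstat = Vt / (Pplat − PEEP) = 355 / (16 − 5) = 355 / 11.0 = 32.273 mL/cmH2O.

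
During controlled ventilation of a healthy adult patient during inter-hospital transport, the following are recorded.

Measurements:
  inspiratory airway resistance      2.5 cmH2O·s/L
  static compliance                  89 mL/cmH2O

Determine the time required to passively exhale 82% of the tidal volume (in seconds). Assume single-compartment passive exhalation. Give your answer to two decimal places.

τ = R × C = 2.5 × 89 mL/cmH2O = 2.5 × 0.089 L/cmH2O = 0.2225 s.
Exhaled fraction f = 1 − e^(−t/τ) → t = −τ·ln(1 − f) = −0.2225·ln(0.18) = 0.3815 s.

0.38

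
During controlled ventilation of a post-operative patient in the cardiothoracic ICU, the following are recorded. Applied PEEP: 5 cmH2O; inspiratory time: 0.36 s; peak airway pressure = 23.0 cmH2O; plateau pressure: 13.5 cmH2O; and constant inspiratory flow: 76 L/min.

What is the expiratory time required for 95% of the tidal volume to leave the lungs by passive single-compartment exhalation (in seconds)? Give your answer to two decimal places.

1.21

Flow: 76 L/min ÷ 60 = 1.2667 L/s.
Vt = flow × Ti = 1.2667 L/s × 0.36 s × 1000 mL/L = 456.01 mL.
R = (PIP − Pplat)/V̇ = (23.0 − 13.5) / 1.2667 = 9.5/1.2667 = 7.5 cmH2O·s/L.
C = Vt/(Pplat − PEEP) = 456.01 / (13.5 − 5) = 456.01/8.5 = 53.648 mL/cmH2O.
τ = R × C = 7.5 × 0.05365 L/cmH2O = 0.4024 s.
t = −τ·ln(1 − 0.95) = −0.4024·ln(0.05) = 1.205 s.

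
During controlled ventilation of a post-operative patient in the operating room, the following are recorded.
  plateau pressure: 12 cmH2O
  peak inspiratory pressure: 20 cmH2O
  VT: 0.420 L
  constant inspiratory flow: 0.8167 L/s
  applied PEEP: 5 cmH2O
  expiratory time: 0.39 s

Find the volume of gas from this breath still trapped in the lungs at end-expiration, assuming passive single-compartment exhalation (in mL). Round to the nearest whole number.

R = (PIP − Pplat)/V̇ = (20 − 12) / 0.8167 = 8.0/0.8167 = 9.796 cmH2O·s/L.
C = Vt/(Pplat − PEEP) = 420.0 / (12 − 5) = 420.0/7.0 = 60.0 mL/cmH2O.
τ = R × C = 9.796 × 0.06 L/cmH2O = 0.5878 s.
Fraction remaining = e^(−Te/τ) = e^(−0.39/0.5878) = 0.5151.
Trapped volume = 420.0 × 0.5151 = 216.34 mL.

216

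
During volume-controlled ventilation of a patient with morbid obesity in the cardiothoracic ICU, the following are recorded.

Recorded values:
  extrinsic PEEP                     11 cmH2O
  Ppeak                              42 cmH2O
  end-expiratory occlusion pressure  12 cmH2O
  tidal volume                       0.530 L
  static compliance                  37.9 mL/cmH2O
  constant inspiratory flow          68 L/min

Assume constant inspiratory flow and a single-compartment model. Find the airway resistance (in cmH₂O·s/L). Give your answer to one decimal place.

14.1

Flow: 68 L/min ÷ 60 = 1.1333 L/s.
Total PEEP = 12 cmH2O (set 11 + intrinsic 1); this is the baseline alveolar pressure.
Equation of motion (constant flow): PIP = Vt/C + R·V̇ + PEEP.
R·V̇ = PIP − Vt/C − PEEP = 42 − 530/37.9 − 12 = 42 − 13.984 − 12 = 16.016 cmH2O.
R = 16.016 / 1.1333 = 14.132 cmH2O·s/L.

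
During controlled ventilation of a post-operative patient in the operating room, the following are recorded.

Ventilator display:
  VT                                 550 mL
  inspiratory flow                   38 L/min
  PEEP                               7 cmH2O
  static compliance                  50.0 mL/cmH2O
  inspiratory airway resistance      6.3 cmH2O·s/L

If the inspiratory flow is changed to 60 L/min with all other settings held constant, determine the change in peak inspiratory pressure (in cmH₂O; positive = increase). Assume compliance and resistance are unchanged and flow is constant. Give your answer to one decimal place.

Flow: 38 L/min ÷ 60 = 0.6333 L/s.
New flow: 60 L/min ÷ 60 = 1 L/s.
PIP = Vt/C + R·V̇ + PEEP (constant-flow equation of motion).
Only the resistive term changes: ΔPIP = R × ΔV̇ = 6.3 × (1 − 0.6333) = 6.3 × 0.3667 = 2.31 cmH2O.

2.3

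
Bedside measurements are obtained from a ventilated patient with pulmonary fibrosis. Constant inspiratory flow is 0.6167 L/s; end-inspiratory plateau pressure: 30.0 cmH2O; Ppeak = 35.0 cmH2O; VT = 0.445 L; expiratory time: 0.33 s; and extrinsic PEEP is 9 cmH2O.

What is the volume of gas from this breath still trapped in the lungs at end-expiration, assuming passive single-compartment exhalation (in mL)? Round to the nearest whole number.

R = (PIP − Pplat)/V̇ = (35.0 − 30.0) / 0.6167 = 5.0/0.6167 = 8.108 cmH2O·s/L.
C = Vt/(Pplat − PEEP) = 445.0 / (30.0 − 9) = 445.0/21.0 = 21.19 mL/cmH2O.
τ = R × C = 8.108 × 0.02119 L/cmH2O = 0.1718 s.
Fraction remaining = e^(−Te/τ) = e^(−0.33/0.1718) = 0.1465.
Trapped volume = 445.0 × 0.1465 = 65.193 mL.

65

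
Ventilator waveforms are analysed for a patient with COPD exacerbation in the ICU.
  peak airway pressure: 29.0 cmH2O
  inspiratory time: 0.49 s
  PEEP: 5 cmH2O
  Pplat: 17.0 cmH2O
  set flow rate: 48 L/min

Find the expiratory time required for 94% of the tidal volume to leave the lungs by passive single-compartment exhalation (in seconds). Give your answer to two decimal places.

1.38

Flow: 48 L/min ÷ 60 = 0.8 L/s.
Vt = flow × Ti = 0.8 L/s × 0.49 s × 1000 mL/L = 392.0 mL.
R = (PIP − Pplat)/V̇ = (29.0 − 17.0) / 0.8 = 12.0/0.8 = 15.0 cmH2O·s/L.
C = Vt/(Pplat − PEEP) = 392.0 / (17.0 − 5) = 392.0/12.0 = 32.667 mL/cmH2O.
τ = R × C = 15.0 × 0.03267 L/cmH2O = 0.4901 s.
t = −τ·ln(1 − 0.94) = −0.4901·ln(0.06) = 1.379 s.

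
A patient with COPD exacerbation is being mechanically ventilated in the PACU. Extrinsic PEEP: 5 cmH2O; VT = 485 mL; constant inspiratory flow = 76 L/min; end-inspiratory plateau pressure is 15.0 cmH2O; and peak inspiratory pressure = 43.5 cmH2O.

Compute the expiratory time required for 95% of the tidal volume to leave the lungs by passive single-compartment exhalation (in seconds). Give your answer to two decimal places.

3.27

Flow: 76 L/min ÷ 60 = 1.2667 L/s.
R = (PIP − Pplat)/V̇ = (43.5 − 15.0) / 1.2667 = 28.5/1.2667 = 22.499 cmH2O·s/L.
C = Vt/(Pplat − PEEP) = 485.0 / (15.0 − 5) = 485.0/10.0 = 48.5 mL/cmH2O.
τ = R × C = 22.499 × 0.0485 L/cmH2O = 1.091 s.
t = −τ·ln(1 − 0.95) = −1.091·ln(0.05) = 3.268 s.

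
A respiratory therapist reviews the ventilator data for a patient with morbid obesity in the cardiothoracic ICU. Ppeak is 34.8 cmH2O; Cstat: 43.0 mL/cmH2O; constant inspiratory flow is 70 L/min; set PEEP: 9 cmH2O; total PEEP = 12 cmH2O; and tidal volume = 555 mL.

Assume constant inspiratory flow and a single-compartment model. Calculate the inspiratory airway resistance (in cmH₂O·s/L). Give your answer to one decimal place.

8.5

Flow: 70 L/min ÷ 60 = 1.1667 L/s.
Total PEEP = 12 cmH2O (set 9 + intrinsic 3); this is the baseline alveolar pressure.
Equation of motion (constant flow): PIP = Vt/C + R·V̇ + PEEP.
R·V̇ = PIP − Vt/C − PEEP = 34.8 − 555/43.0 − 12 = 34.8 − 12.907 − 12 = 9.893 cmH2O.
R = 9.893 / 1.1667 = 8.479 cmH2O·s/L.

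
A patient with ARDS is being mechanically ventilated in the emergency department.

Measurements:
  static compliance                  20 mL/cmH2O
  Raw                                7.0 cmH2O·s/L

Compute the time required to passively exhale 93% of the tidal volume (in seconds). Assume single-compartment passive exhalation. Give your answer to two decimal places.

τ = R × C = 7.0 × 20 mL/cmH2O = 7.0 × 0.020 L/cmH2O = 0.14 s.
Exhaled fraction f = 1 − e^(−t/τ) → t = −τ·ln(1 − f) = −0.14·ln(0.07) = 0.3723 s.

0.37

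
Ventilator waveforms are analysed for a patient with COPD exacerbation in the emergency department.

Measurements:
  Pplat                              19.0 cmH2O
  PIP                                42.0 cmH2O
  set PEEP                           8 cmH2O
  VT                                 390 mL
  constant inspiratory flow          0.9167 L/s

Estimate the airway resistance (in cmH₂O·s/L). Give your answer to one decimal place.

Raw = (PIP − Pplat) / flow = (42.0 − 19.0) / 0.9167 = 23.0 / 0.9167 = 25.09 cmH2O·s/L.

25.1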